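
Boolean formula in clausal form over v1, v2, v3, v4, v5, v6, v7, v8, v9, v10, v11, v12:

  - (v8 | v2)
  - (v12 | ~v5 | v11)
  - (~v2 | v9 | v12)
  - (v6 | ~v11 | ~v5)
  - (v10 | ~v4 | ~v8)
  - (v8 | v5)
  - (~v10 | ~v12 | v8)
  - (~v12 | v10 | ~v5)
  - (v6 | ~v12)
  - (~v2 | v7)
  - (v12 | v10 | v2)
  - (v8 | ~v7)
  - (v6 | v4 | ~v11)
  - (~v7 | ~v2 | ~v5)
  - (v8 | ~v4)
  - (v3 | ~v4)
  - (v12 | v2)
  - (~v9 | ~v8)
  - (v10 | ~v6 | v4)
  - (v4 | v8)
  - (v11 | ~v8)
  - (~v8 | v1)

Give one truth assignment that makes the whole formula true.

v1=True, v2=False, v3=False, v4=False, v5=False, v6=True, v7=True, v8=True, v9=False, v10=True, v11=True, v12=True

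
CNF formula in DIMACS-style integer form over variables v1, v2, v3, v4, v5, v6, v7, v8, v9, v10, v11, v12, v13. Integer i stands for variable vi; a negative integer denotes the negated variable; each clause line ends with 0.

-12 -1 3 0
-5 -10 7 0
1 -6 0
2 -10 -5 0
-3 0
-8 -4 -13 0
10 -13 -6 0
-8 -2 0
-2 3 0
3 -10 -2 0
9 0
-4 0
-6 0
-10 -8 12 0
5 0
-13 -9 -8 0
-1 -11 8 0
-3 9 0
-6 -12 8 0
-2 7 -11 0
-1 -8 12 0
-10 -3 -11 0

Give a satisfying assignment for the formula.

v1=F, v2=F, v3=F, v4=F, v5=T, v6=F, v7=F, v8=T, v9=T, v10=F, v11=T, v12=T, v13=F

Check each clause:
  1. (v3 \/ ~v12 \/ ~v1) — ~v1 is true.
  2. (~v10 \/ v7 \/ ~v5) — ~v10 is true.
  3. (~v6 \/ v1) — ~v6 is true.
  4. (~v10 \/ ~v5 \/ v2) — ~v10 is true.
  5. (~v3) — ~v3 is true.
  6. (~v13 \/ ~v8 \/ ~v4) — ~v13 is true.
  7. (~v6 \/ v10 \/ ~v13) — ~v6 is true.
  8. (~v8 \/ ~v2) — ~v2 is true.
  9. (~v2 \/ v3) — ~v2 is true.
  10. (~v10 \/ ~v2 \/ v3) — ~v10 is true.
  11. (v9) — v9 is true.
  12. (~v4) — ~v4 is true.
  13. (~v6) — ~v6 is true.
  14. (~v10 \/ ~v8 \/ v12) — v12 is true.
  15. (v5) — v5 is true.
  16. (~v8 \/ ~v13 \/ ~v9) — ~v13 is true.
  17. (~v11 \/ ~v1 \/ v8) — v8 is true.
  18. (~v3 \/ v9) — v9 is true.
  19. (~v12 \/ ~v6 \/ v8) — v8 is true.
  20. (~v2 \/ ~v11 \/ v7) — ~v2 is true.
  21. (~v8 \/ ~v1 \/ v12) — v12 is true.
  22. (~v10 \/ ~v11 \/ ~v3) — ~v3 is true.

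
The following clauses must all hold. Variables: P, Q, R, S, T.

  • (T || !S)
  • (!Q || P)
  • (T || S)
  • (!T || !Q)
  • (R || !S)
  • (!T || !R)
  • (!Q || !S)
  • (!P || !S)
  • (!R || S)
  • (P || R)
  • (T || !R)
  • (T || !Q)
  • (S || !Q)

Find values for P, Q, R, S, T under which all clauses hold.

P = 1, Q = 0, R = 0, S = 0, T = 1

Check each clause:
  1. (!S || T) — !S is true.
  2. (P || !Q) — P is true.
  3. (T || S) — T is true.
  4. (!Q || !T) — !Q is true.
  5. (!S || R) — !S is true.
  6. (!T || !R) — !R is true.
  7. (!S || !Q) — !S is true.
  8. (!S || !P) — !S is true.
  9. (S || !R) — !R is true.
  10. (R || P) — P is true.
  11. (!R || T) — !R is true.
  12. (!Q || T) — T is true.
  13. (S || !Q) — !Q is true.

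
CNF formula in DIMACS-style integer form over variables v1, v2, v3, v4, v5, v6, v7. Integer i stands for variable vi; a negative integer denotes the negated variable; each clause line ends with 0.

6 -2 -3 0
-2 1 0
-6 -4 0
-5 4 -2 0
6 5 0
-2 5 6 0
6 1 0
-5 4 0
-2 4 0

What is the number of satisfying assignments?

14

Case analysis on v2 and v6:
  v2=1, v6=1: a clause becomes empty — 0.
  v2=1, v6=0: remaining (v1,v3,v4,v5,v7) ∈ {(1,0,1,1,0); (1,0,1,1,1)} — 2.
  v2=0, v6=1: forces v4=0; v5=0; v1, v3, v7 free → 2^3 = 8.
  v2=0, v6=0: remaining (v1,v3,v4,v5,v7) ∈ {(1,0,1,1,0); (1,0,1,1,1); (1,1,1,1,0); (1,1,1,1,1)} — 4.
Total: 0 + 2 + 8 + 4 = 14.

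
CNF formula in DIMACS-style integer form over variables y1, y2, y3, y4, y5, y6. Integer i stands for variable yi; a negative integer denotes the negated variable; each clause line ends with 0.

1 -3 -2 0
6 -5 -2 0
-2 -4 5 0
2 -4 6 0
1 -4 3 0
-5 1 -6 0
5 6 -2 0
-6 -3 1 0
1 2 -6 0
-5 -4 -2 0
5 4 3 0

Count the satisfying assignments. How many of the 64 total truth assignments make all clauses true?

16

Case analysis on y2 and y5:
  y2=T, y5=T: remaining (y1,y3,y4,y6) ∈ {(T,F,F,T); (T,T,F,T)} — 2.
  y2=T, y5=F: remaining (y1,y3,y4,y6) ∈ {(T,T,F,T)} — 1.
  y2=F, y5=T: y3 free; 4 ways for (y1,y4,y6) × 2^1 = 8.
  y2=F, y5=F: 5 of the 16 assignments to (y1,y3,y4,y6) work.
Total: 2 + 1 + 8 + 5 = 16.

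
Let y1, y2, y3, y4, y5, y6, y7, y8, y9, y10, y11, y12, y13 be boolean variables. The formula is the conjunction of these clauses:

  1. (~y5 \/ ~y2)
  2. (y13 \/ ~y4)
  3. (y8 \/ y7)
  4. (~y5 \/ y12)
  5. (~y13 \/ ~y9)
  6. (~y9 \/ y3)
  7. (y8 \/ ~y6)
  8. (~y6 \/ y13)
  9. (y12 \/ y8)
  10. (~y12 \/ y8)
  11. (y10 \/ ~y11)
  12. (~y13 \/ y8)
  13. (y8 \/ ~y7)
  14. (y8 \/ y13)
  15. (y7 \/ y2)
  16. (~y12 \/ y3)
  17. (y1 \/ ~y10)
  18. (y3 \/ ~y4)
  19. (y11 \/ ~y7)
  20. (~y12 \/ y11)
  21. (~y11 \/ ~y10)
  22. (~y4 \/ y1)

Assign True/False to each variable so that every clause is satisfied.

y1=1, y2=1, y3=1, y4=0, y5=0, y6=0, y7=0, y8=1, y9=1, y10=1, y11=0, y12=0, y13=0

Pure literal: y1 appears only positively; assign y1 = True.
Pure literal: y3 appears only positively; assign y3 = True.
Set y2 = True and propagate.
  then y5 is forced to False.
Set y4 = False and propagate.
For the remaining variables, y6 = False, y7 = False, y8 = True, y9 = True, y10 = True, y11 = False, y12 = False, y13 = False works.
Check each clause:
  1. (~y5 \/ ~y2) — ~y5 is true.
  2. (y13 \/ ~y4) — ~y4 is true.
  3. (y8 \/ y7) — y8 is true.
  4. (y12 \/ ~y5) — ~y5 is true.
  5. (~y13 \/ ~y9) — ~y13 is true.
  6. (y3 \/ ~y9) — y3 is true.
  7. (~y6 \/ y8) — y8 is true.
  8. (~y6 \/ y13) — ~y6 is true.
  9. (y12 \/ y8) — y8 is true.
  10. (~y12 \/ y8) — y8 is true.
  11. (y10 \/ ~y11) — y10 is true.
  12. (~y13 \/ y8) — y8 is true.
  13. (~y7 \/ y8) — y8 is true.
  14. (y13 \/ y8) — y8 is true.
  15. (y7 \/ y2) — y2 is true.
  16. (y3 \/ ~y12) — y3 is true.
  17. (y1 \/ ~y10) — y1 is true.
  18. (y3 \/ ~y4) — y3 is true.
  19. (y11 \/ ~y7) — ~y7 is true.
  20. (y11 \/ ~y12) — ~y12 is true.
  21. (~y10 \/ ~y11) — ~y11 is true.
  22. (~y4 \/ y1) — y1 is true.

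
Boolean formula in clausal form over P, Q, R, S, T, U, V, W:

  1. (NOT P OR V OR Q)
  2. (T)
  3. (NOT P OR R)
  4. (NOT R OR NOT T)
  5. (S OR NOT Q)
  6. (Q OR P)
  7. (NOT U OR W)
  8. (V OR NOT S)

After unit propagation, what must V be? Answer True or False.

(T) is a unit clause: T = True.
From (NOT R OR NOT T) and T = True: R = False.
(R OR NOT P): since R = False, the clause reduces to (NOT P). P = False.
In (Q OR P), P is now false; Q must hold, so Q = True.
(NOT Q OR S): since Q = True, the clause reduces to (S). S = True.
From (NOT S OR V) and S = True: V = True.

True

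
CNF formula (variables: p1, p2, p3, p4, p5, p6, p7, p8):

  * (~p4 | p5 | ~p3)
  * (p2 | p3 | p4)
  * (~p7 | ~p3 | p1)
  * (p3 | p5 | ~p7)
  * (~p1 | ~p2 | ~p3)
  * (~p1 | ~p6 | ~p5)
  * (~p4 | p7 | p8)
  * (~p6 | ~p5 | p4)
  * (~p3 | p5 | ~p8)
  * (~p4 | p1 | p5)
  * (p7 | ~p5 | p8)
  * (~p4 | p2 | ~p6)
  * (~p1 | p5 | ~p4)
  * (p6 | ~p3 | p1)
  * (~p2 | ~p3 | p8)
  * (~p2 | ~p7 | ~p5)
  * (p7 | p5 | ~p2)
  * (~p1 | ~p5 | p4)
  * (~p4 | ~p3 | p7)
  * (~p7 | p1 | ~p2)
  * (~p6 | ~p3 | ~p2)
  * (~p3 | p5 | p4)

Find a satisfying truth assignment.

Try p1 = True.
Branch on p2: take p2 = False.
The remaining clauses are satisfied by p3 = True, p4 = True, p5 = True, p6 = False, p7 = True, p8 = False.
Every clause has at least one true literal under this assignment.

p1=T, p2=F, p3=T, p4=T, p5=T, p6=F, p7=T, p8=F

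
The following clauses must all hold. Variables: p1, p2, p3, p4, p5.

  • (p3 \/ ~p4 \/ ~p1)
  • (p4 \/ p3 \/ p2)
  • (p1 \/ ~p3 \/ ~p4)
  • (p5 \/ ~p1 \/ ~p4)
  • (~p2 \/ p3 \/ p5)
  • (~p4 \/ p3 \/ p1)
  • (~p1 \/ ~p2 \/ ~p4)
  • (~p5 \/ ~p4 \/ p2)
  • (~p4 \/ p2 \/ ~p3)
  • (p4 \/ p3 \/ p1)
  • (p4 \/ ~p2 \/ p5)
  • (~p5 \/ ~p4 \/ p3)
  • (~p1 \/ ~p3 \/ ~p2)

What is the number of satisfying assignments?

6

Satisfying assignments:
  p1=0 p2=0 p3=1 p4=0 p5=0
  p1=0 p2=0 p3=1 p4=0 p5=1
  p1=0 p2=1 p3=1 p4=0 p5=1
  p1=1 p2=0 p3=1 p4=0 p5=0
  p1=1 p2=0 p3=1 p4=0 p5=1
  p1=1 p2=1 p3=0 p4=0 p5=1
That's 6 in total.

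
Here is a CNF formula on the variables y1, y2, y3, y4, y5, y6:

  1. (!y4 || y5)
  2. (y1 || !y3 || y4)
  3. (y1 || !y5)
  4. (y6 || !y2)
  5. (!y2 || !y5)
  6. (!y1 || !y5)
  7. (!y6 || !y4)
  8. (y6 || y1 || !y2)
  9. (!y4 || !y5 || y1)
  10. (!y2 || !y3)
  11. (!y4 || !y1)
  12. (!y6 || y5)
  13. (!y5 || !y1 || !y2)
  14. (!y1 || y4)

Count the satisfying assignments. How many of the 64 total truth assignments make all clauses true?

1

The models are:
  y1=0 y2=0 y3=0 y4=0 y5=0 y6=0
That's 1 in total.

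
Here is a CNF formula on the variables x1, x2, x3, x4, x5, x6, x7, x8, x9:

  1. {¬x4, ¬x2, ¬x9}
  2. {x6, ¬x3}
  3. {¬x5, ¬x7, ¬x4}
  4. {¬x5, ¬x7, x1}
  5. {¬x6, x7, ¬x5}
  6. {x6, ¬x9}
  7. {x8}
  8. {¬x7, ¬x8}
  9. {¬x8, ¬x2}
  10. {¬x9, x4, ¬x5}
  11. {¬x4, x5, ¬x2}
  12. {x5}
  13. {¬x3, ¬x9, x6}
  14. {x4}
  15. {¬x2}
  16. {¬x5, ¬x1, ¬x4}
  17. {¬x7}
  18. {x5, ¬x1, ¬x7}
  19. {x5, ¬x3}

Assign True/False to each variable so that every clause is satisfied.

x1 = F  x2 = F  x3 = F  x4 = T  x5 = T  x6 = F  x7 = F  x8 = T  x9 = F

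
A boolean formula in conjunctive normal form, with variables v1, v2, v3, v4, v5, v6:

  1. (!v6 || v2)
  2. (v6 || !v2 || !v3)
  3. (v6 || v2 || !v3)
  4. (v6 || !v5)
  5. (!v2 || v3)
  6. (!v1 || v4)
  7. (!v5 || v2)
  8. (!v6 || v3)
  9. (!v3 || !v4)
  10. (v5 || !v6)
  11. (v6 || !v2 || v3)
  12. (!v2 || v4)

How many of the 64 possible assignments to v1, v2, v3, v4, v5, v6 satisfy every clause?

3

The models are:
  v1=0 v2=0 v3=0 v4=0 v5=0 v6=0
  v1=0 v2=0 v3=0 v4=1 v5=0 v6=0
  v1=1 v2=0 v3=0 v4=1 v5=0 v6=0
Count: 3.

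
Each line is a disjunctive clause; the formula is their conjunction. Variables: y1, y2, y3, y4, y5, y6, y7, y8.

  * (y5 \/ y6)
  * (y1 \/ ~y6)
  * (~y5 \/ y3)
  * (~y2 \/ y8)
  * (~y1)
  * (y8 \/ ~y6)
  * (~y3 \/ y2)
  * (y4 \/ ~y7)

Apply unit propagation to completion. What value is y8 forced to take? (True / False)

(~y1) is a unit clause: y1 = False.
(y1 \/ ~y6): since y1 = False, the clause reduces to (~y6). y6 = False.
In (y6 \/ y5), y6 is now false; y5 must hold, so y5 = True.
From (~y5 \/ y3) and y5 = True: y3 = True.
From (y2 \/ ~y3) and y3 = True: y2 = True.
(~y2 \/ y8): since y2 = True, the clause reduces to (y8). y8 = True.

True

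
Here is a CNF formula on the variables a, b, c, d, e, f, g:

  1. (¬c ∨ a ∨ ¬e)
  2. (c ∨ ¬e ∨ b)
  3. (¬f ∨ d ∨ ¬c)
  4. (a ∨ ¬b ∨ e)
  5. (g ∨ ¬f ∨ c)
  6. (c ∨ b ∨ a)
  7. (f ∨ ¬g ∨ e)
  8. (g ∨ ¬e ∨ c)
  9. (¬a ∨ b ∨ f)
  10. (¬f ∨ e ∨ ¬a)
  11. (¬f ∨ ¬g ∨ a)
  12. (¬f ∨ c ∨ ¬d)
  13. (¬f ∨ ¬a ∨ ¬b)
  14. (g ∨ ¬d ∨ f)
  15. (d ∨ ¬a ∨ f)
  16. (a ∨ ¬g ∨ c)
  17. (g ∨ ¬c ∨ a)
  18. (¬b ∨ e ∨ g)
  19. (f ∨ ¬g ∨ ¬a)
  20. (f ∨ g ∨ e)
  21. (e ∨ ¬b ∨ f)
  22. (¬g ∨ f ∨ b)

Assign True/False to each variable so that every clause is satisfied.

a=1, b=0, c=1, d=1, e=1, f=1, g=0

Branch on a: take a = True.
Branch on b: take b = False.
  then f is forced to True.
  then e is forced to True.
  then c is forced to True.
  then d is forced to True.
g is now unconstrained; take g = False.
Every clause has at least one true literal under this assignment.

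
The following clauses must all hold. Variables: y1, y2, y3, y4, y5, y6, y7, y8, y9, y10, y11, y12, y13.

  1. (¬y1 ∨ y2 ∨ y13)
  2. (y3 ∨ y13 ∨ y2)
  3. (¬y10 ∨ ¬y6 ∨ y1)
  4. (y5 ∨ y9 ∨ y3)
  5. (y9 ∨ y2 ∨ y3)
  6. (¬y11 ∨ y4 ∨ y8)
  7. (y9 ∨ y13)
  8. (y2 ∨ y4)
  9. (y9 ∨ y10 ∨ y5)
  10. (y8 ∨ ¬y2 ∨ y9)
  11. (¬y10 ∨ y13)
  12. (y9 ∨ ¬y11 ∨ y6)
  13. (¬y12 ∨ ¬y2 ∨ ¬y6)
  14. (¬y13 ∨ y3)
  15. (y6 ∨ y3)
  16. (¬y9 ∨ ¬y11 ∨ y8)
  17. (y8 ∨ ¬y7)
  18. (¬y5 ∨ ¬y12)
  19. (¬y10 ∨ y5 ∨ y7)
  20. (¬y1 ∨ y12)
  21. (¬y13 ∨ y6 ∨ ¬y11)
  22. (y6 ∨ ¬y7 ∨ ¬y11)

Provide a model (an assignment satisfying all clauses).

y1=F  y2=T  y3=T  y4=F  y5=F  y6=T  y7=T  y8=T  y9=T  y10=F  y11=F  y12=F  y13=T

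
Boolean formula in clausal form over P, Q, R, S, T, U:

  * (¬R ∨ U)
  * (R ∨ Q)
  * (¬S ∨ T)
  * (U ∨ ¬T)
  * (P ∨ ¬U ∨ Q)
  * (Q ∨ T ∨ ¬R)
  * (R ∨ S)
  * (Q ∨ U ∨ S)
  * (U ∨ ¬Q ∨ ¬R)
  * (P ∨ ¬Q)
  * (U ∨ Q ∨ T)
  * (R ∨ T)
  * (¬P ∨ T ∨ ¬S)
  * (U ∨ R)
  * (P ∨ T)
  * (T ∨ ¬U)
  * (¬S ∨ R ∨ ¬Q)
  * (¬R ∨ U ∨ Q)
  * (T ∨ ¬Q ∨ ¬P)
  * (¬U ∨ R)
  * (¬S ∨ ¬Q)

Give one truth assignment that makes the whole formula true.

P=T, Q=F, R=T, S=T, T=T, U=T

Check each clause:
  1. (¬R ∨ U) — U is true.
  2. (Q ∨ R) — R is true.
  3. (¬S ∨ T) — T is true.
  4. (¬T ∨ U) — U is true.
  5. (Q ∨ P ∨ ¬U) — P is true.
  6. (¬R ∨ T ∨ Q) — T is true.
  7. (S ∨ R) — R is true.
  8. (U ∨ S ∨ Q) — S is true.
  9. (¬Q ∨ ¬R ∨ U) — U is true.
  10. (¬Q ∨ P) — P is true.
  11. (T ∨ U ∨ Q) — T is true.
  12. (R ∨ T) — R is true.
  13. (¬P ∨ ¬S ∨ T) — T is true.
  14. (U ∨ R) — R is true.
  15. (T ∨ P) — P is true.
  16. (T ∨ ¬U) — T is true.
  17. (R ∨ ¬Q ∨ ¬S) — R is true.
  18. (Q ∨ U ∨ ¬R) — U is true.
  19. (¬P ∨ T ∨ ¬Q) — T is true.
  20. (R ∨ ¬U) — R is true.
  21. (¬Q ∨ ¬S) — ¬Q is true.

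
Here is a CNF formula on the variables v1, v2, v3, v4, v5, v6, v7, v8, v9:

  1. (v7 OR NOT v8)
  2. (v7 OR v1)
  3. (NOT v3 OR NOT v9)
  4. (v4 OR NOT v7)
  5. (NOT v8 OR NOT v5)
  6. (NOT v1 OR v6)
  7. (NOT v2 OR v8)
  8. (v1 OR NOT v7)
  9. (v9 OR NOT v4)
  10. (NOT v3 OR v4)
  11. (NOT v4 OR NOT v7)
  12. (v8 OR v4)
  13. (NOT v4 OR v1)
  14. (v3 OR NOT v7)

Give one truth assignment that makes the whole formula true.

Pure literal: v2 appears only negated; assign v2 = False.
v5 occurs only negated in the remaining clauses — set v5 = False.
Branch on v1: take v1 = True.
  then v6 is forced to True.
Branch on v3: take v3 = False.
  then v7 is forced to False.
  then v8 is forced to False.
  then v4 is forced to True.
  then v9 is forced to True.
Check each clause:
  1. (v7 OR NOT v8) — NOT v8 is true.
  2. (v1 OR v7) — v1 is true.
  3. (NOT v9 OR NOT v3) — NOT v3 is true.
  4. (NOT v7 OR v4) — NOT v7 is true.
  5. (NOT v8 OR NOT v5) — NOT v8 is true.
  6. (v6 OR NOT v1) — v6 is true.
  7. (v8 OR NOT v2) — NOT v2 is true.
  8. (v1 OR NOT v7) — NOT v7 is true.
  9. (NOT v4 OR v9) — v9 is true.
  10. (v4 OR NOT v3) — v4 is true.
  11. (NOT v4 OR NOT v7) — NOT v7 is true.
  12. (v4 OR v8) — v4 is true.
  13. (v1 OR NOT v4) — v1 is true.
  14. (v3 OR NOT v7) — NOT v7 is true.

v1 = T, v2 = F, v3 = F, v4 = T, v5 = F, v6 = T, v7 = F, v8 = F, v9 = T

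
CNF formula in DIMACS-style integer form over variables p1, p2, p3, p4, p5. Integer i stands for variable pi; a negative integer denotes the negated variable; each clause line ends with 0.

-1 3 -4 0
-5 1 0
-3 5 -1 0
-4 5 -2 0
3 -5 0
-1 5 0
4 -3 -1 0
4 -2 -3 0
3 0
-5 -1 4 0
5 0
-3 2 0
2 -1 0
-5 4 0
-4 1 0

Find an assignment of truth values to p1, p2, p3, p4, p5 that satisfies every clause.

p1=True  p2=True  p3=True  p4=True  p5=True

Unit propagation: (p3) forces p3 = True.
(p5) is a unit clause, so p5 = True.
Unit propagation: (p1) forces p1 = True.
The clause (p4) is unit: p4 must be True.
Unit propagation: (p2) forces p2 = True.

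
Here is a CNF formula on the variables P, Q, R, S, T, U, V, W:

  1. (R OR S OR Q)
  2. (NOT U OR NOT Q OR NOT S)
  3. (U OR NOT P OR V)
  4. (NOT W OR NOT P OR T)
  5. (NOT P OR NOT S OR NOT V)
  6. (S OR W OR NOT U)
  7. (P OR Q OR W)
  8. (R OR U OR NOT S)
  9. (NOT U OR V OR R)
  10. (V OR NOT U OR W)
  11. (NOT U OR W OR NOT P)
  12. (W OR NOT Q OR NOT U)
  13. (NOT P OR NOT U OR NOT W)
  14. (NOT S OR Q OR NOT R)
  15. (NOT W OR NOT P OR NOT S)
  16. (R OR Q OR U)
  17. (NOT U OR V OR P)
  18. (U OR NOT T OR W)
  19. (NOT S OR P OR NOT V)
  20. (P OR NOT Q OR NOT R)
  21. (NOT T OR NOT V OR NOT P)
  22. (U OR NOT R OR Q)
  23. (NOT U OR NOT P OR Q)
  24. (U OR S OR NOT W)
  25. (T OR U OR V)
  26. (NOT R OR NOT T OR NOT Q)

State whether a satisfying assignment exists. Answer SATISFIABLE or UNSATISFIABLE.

Branch on P: take P = True.
Set Q = True and propagate.
Branch on R: take R = False.
For the remaining variables, S = False, T = False, U = False, V = True, W = False works.
Every clause has at least one true literal under this assignment.
So P=True, Q=True, R=False, S=False, T=False, U=False, V=True, W=False is a satisfying assignment.

SATISFIABLE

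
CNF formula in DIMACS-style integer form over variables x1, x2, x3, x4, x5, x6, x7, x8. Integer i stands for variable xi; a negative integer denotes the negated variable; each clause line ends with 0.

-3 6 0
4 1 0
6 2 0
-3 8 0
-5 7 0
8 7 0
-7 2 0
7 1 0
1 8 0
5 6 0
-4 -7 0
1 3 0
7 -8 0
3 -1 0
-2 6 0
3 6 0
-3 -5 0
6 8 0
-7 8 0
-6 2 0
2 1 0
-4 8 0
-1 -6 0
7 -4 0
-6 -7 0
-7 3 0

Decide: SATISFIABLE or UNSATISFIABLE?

x7 = True:
  propagation gives x2=True, x4=False, x1=True, x3=True; an empty clause results — contradiction.
x7 = False:
  propagation gives x5=False, x8=True; an empty clause results — contradiction.
Every branch closes, so no satisfying assignment exists.

UNSATISFIABLE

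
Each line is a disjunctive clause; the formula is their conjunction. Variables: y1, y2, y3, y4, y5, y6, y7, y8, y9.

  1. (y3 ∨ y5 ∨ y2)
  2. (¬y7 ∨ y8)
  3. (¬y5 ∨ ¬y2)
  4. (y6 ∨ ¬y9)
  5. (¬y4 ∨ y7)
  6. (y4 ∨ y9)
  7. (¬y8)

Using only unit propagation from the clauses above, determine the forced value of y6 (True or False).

True

Unit clause (¬y8) sets y8 = False.
(y8 ∨ ¬y7): since y8 = False, the clause reduces to (¬y7). y7 = False.
(y7 ∨ ¬y4) with y7 = False leaves only ¬y4, so y4 = False.
In (y4 ∨ y9), y4 is now false; y9 must hold, so y9 = True.
In (¬y9 ∨ y6), ¬y9 is now false; y6 must hold, so y6 = True.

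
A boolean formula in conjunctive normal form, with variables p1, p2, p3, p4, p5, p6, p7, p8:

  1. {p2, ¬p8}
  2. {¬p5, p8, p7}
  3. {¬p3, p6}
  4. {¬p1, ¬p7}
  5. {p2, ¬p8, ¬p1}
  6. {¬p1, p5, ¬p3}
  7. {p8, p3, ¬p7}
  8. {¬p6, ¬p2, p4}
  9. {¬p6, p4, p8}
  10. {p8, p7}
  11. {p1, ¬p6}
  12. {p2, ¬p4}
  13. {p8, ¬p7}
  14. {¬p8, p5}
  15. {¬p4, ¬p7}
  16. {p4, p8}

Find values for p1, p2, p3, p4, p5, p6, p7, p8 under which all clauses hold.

p1 = True, p2 = True, p3 = True, p4 = True, p5 = True, p6 = True, p7 = False, p8 = True

Set p1 = True and propagate.
  then p7 is forced to False.
  then p8 is forced to True.
  then p2 is forced to True.
  then p5 is forced to True.
For the remaining variables, p3 = True, p4 = True, p6 = True works.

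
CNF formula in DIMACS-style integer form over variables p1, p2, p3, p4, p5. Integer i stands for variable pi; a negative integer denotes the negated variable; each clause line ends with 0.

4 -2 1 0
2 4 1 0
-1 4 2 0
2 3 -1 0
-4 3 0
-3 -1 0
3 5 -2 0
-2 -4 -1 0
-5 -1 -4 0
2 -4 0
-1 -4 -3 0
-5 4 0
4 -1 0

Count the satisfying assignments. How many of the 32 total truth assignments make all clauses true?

2

The models are:
  p1=0 p2=1 p3=1 p4=1 p5=0
  p1=0 p2=1 p3=1 p4=1 p5=1
Count: 2.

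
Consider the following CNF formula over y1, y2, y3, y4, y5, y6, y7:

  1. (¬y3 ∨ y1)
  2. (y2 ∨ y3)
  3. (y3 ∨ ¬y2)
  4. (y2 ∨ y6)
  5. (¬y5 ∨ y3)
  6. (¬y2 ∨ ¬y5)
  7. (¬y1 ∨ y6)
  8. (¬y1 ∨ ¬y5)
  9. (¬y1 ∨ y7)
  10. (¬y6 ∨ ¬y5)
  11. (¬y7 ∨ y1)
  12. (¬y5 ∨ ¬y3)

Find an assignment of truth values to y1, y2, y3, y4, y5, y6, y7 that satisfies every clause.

y1=1, y2=1, y3=1, y4=1, y5=0, y6=1, y7=1

Pure literal: y5 appears only negated; assign y5 = False.
Set y1 = True and propagate.
  then y6 is forced to True.
  then y7 is forced to True.
The remaining clauses are satisfied by y2 = True, y3 = True, y4 = True.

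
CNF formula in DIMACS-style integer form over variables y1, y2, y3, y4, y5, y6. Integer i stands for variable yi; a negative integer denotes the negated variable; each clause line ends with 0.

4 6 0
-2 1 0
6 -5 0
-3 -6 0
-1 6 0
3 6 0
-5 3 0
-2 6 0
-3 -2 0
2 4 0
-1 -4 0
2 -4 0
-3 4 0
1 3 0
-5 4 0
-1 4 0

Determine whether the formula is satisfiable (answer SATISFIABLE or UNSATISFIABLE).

UNSATISFIABLE

y4 = True:
  propagation gives y1=False, y2=False; an empty clause results — contradiction.
y4 = False:
  propagation gives y6=True, y3=False, y5=False, y2=True; an empty clause results — contradiction.
Every branch closes, so no satisfying assignment exists.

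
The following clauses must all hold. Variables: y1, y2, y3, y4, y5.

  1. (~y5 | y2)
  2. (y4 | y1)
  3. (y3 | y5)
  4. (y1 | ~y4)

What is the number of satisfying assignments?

8

The models are:
  y1=1 y2=0 y3=1 y4=0 y5=0
  y1=1 y2=0 y3=1 y4=1 y5=0
  y1=1 y2=1 y3=0 y4=0 y5=1
  y1=1 y2=1 y3=0 y4=1 y5=1
  y1=1 y2=1 y3=1 y4=0 y5=0
  y1=1 y2=1 y3=1 y4=0 y5=1
  y1=1 y2=1 y3=1 y4=1 y5=0
  y1=1 y2=1 y3=1 y4=1 y5=1
That's 8 in total.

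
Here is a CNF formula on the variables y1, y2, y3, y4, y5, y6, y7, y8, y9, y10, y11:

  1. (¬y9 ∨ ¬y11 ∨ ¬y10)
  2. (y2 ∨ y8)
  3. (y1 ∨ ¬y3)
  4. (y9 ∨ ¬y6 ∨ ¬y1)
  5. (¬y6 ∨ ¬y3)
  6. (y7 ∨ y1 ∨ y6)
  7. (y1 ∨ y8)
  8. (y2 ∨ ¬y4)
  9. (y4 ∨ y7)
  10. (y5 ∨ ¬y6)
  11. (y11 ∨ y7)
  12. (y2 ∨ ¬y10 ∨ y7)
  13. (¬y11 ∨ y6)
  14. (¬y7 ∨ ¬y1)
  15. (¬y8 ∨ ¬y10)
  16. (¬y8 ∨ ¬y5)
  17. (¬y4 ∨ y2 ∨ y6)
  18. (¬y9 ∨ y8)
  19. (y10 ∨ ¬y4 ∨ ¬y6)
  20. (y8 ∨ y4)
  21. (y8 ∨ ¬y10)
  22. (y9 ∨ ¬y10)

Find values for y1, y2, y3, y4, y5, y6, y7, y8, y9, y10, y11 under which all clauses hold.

y1=False  y2=True  y3=False  y4=False  y5=False  y6=False  y7=True  y8=True  y9=True  y10=False  y11=False

y2 occurs only positively in the remaining clauses — set y2 = True.
y3 occurs only negated in the remaining clauses — set y3 = False.
Branch on y1: take y1 = False.
  then y8 is forced to True.
  then y10 is forced to False.
  then y5 is forced to False.
  then y6 is forced to False.
  then y7 is forced to True.
  then y11 is forced to False.
y4, y9 are now unconstrained; take y4 = False, y9 = True.
Check each clause:
  1. (¬y11 ∨ ¬y9 ∨ ¬y10) — ¬y11 is true.
  2. (y2 ∨ y8) — y8 is true.
  3. (¬y3 ∨ y1) — ¬y3 is true.
  4. (¬y6 ∨ y9 ∨ ¬y1) — y9 is true.
  5. (¬y6 ∨ ¬y3) — ¬y6 is true.
  6. (y6 ∨ y1 ∨ y7) — y7 is true.
  7. (y8 ∨ y1) — y8 is true.
  8. (y2 ∨ ¬y4) — y2 is true.
  9. (y4 ∨ y7) — y7 is true.
  10. (y5 ∨ ¬y6) — ¬y6 is true.
  11. (y11 ∨ y7) — y7 is true.
  12. (¬y10 ∨ y2 ∨ y7) — y2 is true.
  13. (¬y11 ∨ y6) — ¬y11 is true.
  14. (¬y1 ∨ ¬y7) — ¬y1 is true.
  15. (¬y8 ∨ ¬y10) — ¬y10 is true.
  16. (¬y5 ∨ ¬y8) — ¬y5 is true.
  17. (¬y4 ∨ y2 ∨ y6) — y2 is true.
  18. (¬y9 ∨ y8) — y8 is true.
  19. (¬y6 ∨ y10 ∨ ¬y4) — ¬y6 is true.
  20. (y4 ∨ y8) — y8 is true.
  21. (¬y10 ∨ y8) — y8 is true.
  22. (¬y10 ∨ y9) — y9 is true.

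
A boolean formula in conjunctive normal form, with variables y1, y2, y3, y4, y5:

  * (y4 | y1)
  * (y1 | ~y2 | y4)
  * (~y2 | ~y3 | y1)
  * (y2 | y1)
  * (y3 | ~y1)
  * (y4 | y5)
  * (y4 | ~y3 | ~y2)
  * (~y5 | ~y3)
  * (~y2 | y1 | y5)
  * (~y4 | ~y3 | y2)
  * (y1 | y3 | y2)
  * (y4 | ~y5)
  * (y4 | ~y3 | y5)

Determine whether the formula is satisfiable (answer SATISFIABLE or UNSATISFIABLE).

SATISFIABLE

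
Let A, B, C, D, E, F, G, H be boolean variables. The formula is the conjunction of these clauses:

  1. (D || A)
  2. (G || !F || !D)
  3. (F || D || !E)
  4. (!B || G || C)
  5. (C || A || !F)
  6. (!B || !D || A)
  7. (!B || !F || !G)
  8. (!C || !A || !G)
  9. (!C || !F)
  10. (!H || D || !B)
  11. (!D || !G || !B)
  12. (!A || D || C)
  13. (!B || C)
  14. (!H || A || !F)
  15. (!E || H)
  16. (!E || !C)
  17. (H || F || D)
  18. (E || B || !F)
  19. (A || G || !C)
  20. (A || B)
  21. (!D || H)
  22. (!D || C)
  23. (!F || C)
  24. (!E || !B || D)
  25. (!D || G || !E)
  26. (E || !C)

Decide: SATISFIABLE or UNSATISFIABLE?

UNSATISFIABLE

D = True:
  propagation gives H=True, C=True, F=False, E=False; an empty clause results — contradiction.
D = False:
  propagation gives A=True, C=True, G=False, F=False; an empty clause results — contradiction.
Every branch closes, so no satisfying assignment exists.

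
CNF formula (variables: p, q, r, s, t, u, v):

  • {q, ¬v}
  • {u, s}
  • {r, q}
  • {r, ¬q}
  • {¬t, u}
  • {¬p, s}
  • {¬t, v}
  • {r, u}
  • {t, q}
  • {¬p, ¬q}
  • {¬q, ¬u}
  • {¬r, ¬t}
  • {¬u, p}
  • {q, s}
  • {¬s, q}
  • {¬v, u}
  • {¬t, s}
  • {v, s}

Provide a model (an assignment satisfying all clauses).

p=False  q=True  r=True  s=True  t=False  u=False  v=False

Set p = False and propagate.
  then u is forced to False.
  then s is forced to True.
  then t is forced to False.
  then r is forced to True.
  then q is forced to True.
  then v is forced to False.
Check each clause:
  1. {¬v, q} — ¬v is true.
  2. {s, u} — s is true.
  3. {r, q} — q is true.
  4. {¬q, r} — r is true.
  5. {u, ¬t} — ¬t is true.
  6. {s, ¬p} — s is true.
  7. {v, ¬t} — ¬t is true.
  8. {r, u} — r is true.
  9. {q, t} — q is true.
  10. {¬p, ¬q} — ¬p is true.
  11. {¬u, ¬q} — ¬u is true.
  12. {¬r, ¬t} — ¬t is true.
  13. {p, ¬u} — ¬u is true.
  14. {q, s} — q is true.
  15. {q, ¬s} — q is true.
  16. {¬v, u} — ¬v is true.
  17. {s, ¬t} — ¬t is true.
  18. {v, s} — s is true.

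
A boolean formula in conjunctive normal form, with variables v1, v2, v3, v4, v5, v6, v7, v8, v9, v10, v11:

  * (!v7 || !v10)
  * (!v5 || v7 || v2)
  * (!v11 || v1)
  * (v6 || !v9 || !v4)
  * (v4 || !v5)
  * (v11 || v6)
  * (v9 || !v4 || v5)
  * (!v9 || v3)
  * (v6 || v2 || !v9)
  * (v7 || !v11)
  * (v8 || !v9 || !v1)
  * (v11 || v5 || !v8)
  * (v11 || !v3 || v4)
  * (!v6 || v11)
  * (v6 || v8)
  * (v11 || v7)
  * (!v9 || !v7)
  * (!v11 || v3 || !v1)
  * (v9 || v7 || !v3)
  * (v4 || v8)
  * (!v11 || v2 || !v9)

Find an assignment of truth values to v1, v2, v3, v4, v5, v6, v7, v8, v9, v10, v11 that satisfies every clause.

v1 = True, v2 = False, v3 = True, v4 = True, v5 = True, v6 = True, v7 = True, v8 = False, v9 = False, v10 = False, v11 = True

Check each clause:
  1. (!v10 || !v7) — !v10 is true.
  2. (v2 || !v5 || v7) — v7 is true.
  3. (v1 || !v11) — v1 is true.
  4. (!v4 || v6 || !v9) — v6 is true.
  5. (!v5 || v4) — v4 is true.
  6. (v11 || v6) — v11 is true.
  7. (!v4 || v9 || v5) — v5 is true.
  8. (!v9 || v3) — v3 is true.
  9. (v2 || !v9 || v6) — v6 is true.
  10. (!v11 || v7) — v7 is true.
  11. (!v1 || v8 || !v9) — !v9 is true.
  12. (v11 || v5 || !v8) — !v8 is true.
  13. (v11 || !v3 || v4) — v11 is true.
  14. (v11 || !v6) — v11 is true.
  15. (v6 || v8) — v6 is true.
  16. (v7 || v11) — v11 is true.
  17. (!v9 || !v7) — !v9 is true.
  18. (v3 || !v11 || !v1) — v3 is true.
  19. (v7 || v9 || !v3) — v7 is true.
  20. (v8 || v4) — v4 is true.
  21. (!v9 || !v11 || v2) — !v9 is true.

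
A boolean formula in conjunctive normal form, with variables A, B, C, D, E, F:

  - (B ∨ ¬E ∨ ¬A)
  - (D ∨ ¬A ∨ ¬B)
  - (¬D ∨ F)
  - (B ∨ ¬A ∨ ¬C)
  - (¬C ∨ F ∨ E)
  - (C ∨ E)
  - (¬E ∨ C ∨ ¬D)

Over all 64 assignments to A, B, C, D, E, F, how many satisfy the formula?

16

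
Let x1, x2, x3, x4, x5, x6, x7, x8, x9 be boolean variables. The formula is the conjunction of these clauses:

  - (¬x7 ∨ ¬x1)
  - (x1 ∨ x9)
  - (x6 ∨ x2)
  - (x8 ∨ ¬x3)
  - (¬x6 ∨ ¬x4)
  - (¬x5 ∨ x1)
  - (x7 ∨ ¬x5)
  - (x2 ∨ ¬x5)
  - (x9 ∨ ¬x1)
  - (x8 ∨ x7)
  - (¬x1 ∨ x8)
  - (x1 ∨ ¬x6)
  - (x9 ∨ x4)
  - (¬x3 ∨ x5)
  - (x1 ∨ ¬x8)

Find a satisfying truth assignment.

x1=T, x2=F, x3=F, x4=F, x5=F, x6=T, x7=F, x8=T, x9=T

Check each clause:
  1. (¬x7 ∨ ¬x1) — ¬x7 is true.
  2. (x1 ∨ x9) — x9 is true.
  3. (x2 ∨ x6) — x6 is true.
  4. (x8 ∨ ¬x3) — x8 is true.
  5. (¬x6 ∨ ¬x4) — ¬x4 is true.
  6. (¬x5 ∨ x1) — x1 is true.
  7. (¬x5 ∨ x7) — ¬x5 is true.
  8. (x2 ∨ ¬x5) — ¬x5 is true.
  9. (x9 ∨ ¬x1) — x9 is true.
  10. (x8 ∨ x7) — x8 is true.
  11. (x8 ∨ ¬x1) — x8 is true.
  12. (¬x6 ∨ x1) — x1 is true.
  13. (x4 ∨ x9) — x9 is true.
  14. (¬x3 ∨ x5) — ¬x3 is true.
  15. (¬x8 ∨ x1) — x1 is true.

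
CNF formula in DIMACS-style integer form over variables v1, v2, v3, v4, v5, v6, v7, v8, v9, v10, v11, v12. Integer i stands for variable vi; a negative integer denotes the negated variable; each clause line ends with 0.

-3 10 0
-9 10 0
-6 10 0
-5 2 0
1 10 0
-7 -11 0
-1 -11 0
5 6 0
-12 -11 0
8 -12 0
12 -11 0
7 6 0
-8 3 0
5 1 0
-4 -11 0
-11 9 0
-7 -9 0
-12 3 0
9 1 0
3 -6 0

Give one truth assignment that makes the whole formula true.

Pure literal: v2 appears only positively; assign v2 = True.
Pure literal: v10 appears only positively; assign v10 = True.
Set v1 = True and propagate.
  then v11 is forced to False.
Branch on v3: take v3 = True.
Branch on v5: take v5 = True.
The remaining clauses are satisfied by v4 = True, v6 = True, v7 = False, v8 = True, v9 = False, v12 = False.
Every clause has at least one true literal under this assignment.

v1 = True, v2 = True, v3 = True, v4 = True, v5 = True, v6 = True, v7 = False, v8 = True, v9 = False, v10 = True, v11 = False, v12 = False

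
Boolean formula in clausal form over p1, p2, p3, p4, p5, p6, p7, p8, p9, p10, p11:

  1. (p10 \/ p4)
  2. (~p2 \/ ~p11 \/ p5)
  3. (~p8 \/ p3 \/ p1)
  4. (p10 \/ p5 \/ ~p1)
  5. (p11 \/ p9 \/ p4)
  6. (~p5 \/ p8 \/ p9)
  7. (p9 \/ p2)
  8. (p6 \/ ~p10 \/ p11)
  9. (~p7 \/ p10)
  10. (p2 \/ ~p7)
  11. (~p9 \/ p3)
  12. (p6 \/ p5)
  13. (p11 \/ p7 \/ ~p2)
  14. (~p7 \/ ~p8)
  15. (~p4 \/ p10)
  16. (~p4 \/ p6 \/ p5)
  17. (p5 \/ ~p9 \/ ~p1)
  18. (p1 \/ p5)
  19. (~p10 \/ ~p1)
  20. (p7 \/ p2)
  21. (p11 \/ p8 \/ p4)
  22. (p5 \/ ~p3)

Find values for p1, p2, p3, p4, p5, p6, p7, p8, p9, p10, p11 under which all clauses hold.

p6 occurs only positively in the remaining clauses — set p6 = True.
Branch on p1: take p1 = False.
  then p5 is forced to True.
Branch on p2: take p2 = True.
Set p3 = True and propagate.
The remaining clauses are satisfied by p4 = False, p7 = False, p8 = True, p9 = False, p10 = True, p11 = True.

p1 = 0, p2 = 1, p3 = 1, p4 = 0, p5 = 1, p6 = 1, p7 = 0, p8 = 1, p9 = 0, p10 = 1, p11 = 1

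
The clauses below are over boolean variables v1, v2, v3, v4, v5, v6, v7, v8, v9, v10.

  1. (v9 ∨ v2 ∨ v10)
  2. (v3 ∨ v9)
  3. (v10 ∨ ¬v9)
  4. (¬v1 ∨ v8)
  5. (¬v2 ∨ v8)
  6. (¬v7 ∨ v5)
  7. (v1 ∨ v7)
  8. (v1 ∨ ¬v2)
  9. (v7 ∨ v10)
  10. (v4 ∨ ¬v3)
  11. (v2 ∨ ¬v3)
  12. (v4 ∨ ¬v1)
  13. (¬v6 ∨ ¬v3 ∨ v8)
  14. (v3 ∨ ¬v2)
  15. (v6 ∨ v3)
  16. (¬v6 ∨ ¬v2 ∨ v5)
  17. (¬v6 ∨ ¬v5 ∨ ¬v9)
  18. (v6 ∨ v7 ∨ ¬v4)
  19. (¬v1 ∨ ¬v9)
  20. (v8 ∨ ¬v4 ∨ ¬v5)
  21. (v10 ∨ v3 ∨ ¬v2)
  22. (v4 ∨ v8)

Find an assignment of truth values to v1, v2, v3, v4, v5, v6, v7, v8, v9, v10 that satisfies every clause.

v1=T  v2=T  v3=T  v4=T  v5=T  v6=F  v7=T  v8=T  v9=F  v10=T

Check each clause:
  1. (v9 ∨ v2 ∨ v10) — v2 is true.
  2. (v3 ∨ v9) — v3 is true.
  3. (v10 ∨ ¬v9) — v10 is true.
  4. (¬v1 ∨ v8) — v8 is true.
  5. (v8 ∨ ¬v2) — v8 is true.
  6. (¬v7 ∨ v5) — v5 is true.
  7. (v1 ∨ v7) — v1 is true.
  8. (v1 ∨ ¬v2) — v1 is true.
  9. (v7 ∨ v10) — v10 is true.
  10. (v4 ∨ ¬v3) — v4 is true.
  11. (¬v3 ∨ v2) — v2 is true.
  12. (v4 ∨ ¬v1) — v4 is true.
  13. (v8 ∨ ¬v3 ∨ ¬v6) — v8 is true.
  14. (¬v2 ∨ v3) — v3 is true.
  15. (v6 ∨ v3) — v3 is true.
  16. (v5 ∨ ¬v2 ∨ ¬v6) — ¬v6 is true.
  17. (¬v6 ∨ ¬v9 ∨ ¬v5) — ¬v6 is true.
  18. (v7 ∨ v6 ∨ ¬v4) — v7 is true.
  19. (¬v1 ∨ ¬v9) — ¬v9 is true.
  20. (¬v4 ∨ v8 ∨ ¬v5) — v8 is true.
  21. (¬v2 ∨ v3 ∨ v10) — v10 is true.
  22. (v4 ∨ v8) — v8 is true.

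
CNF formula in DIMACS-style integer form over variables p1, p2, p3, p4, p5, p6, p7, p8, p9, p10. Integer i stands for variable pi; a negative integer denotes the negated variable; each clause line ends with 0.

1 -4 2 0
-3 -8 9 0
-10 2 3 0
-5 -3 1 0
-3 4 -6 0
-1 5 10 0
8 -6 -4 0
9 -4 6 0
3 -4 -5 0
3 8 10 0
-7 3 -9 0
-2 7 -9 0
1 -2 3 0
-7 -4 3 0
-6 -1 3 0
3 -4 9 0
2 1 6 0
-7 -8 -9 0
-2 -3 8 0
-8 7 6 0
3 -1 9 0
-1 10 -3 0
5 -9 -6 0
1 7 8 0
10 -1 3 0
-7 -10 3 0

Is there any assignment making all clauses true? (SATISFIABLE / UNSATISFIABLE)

Try p1 = False.
For the remaining variables, p2 = False, p3 = False, p4 = False, p5 = True, p6 = True, p7 = False, p8 = True, p9 = True, p10 = False works.
Every clause has at least one true literal under this assignment.
So p1=False, p2=False, p3=False, p4=False, p5=True, p6=True, p7=False, p8=True, p9=True, p10=False is a satisfying assignment.

SATISFIABLE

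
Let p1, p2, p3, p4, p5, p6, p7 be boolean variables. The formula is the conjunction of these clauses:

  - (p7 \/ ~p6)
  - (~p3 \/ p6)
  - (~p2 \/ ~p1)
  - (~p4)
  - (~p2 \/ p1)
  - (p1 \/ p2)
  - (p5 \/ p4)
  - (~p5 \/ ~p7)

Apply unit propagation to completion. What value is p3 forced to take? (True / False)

False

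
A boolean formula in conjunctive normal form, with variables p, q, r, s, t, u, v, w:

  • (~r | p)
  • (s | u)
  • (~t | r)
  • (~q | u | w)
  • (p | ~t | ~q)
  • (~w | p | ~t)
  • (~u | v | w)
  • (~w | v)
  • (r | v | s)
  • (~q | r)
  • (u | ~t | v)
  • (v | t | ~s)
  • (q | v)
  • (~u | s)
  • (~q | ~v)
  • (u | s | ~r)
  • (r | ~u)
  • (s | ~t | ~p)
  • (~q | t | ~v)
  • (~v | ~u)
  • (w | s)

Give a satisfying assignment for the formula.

Branch on p: take p = True.
For the remaining variables, q = False, r = True, s = True, t = False, u = False, v = True, w = False works.
Check each clause:
  1. (~r | p) — p is true.
  2. (u | s) — s is true.
  3. (r | ~t) — r is true.
  4. (~q | u | w) — ~q is true.
  5. (~q | ~t | p) — p is true.
  6. (~t | ~w | p) — ~w is true.
  7. (~u | w | v) — ~u is true.
  8. (~w | v) — ~w is true.
  9. (r | v | s) — r is true.
  10. (r | ~q) — r is true.
  11. (u | ~t | v) — ~t is true.
  12. (v | ~s | t) — v is true.
  13. (q | v) — v is true.
  14. (~u | s) — ~u is true.
  15. (~v | ~q) — ~q is true.
  16. (s | u | ~r) — s is true.
  17. (r | ~u) — ~u is true.
  18. (~t | s | ~p) — ~t is true.
  19. (~v | ~q | t) — ~q is true.
  20. (~v | ~u) — ~u is true.
  21. (s | w) — s is true.

p = T, q = F, r = T, s = T, t = F, u = F, v = T, w = F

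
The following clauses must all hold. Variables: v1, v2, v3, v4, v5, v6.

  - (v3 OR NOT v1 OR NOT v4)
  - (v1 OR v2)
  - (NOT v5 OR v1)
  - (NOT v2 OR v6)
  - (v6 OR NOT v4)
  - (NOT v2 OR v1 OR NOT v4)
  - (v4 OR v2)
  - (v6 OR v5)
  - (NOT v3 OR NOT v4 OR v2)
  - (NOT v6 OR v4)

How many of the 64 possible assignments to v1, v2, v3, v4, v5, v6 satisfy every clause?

2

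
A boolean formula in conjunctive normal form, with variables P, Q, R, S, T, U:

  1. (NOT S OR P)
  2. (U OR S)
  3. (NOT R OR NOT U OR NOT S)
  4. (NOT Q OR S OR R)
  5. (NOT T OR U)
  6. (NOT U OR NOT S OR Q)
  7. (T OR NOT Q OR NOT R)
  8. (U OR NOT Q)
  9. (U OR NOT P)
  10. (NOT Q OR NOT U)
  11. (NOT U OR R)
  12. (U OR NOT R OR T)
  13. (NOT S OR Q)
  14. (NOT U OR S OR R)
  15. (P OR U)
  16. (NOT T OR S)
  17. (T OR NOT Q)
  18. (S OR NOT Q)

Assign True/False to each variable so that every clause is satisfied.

Branch on P: take P = False.
  then S is forced to False.
  then U is forced to True.
  then Q is forced to False.
  then R is forced to True.
  then T is forced to False.
Every clause has at least one true literal under this assignment.

P = False, Q = False, R = True, S = False, T = False, U = True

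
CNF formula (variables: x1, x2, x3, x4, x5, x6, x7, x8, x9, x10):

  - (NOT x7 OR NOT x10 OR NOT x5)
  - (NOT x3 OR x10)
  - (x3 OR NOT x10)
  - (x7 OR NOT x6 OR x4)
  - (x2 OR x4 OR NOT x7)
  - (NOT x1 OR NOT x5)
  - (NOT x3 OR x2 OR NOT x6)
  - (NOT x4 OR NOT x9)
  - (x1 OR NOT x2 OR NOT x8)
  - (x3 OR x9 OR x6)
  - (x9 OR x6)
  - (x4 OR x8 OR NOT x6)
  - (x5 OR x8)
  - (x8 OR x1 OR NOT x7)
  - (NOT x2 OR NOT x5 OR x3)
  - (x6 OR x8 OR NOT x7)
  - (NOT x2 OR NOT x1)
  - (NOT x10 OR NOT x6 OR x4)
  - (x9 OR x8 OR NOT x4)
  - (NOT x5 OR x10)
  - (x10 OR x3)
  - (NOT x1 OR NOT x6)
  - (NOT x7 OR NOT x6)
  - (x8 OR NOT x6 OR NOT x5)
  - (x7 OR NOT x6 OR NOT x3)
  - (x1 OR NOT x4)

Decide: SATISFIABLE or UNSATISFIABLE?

SATISFIABLE

Try x1 = False.
  then x4 is forced to False.
For the remaining variables, x2 = False, x3 = True, x5 = True, x6 = False, x7 = False, x8 = True, x9 = True, x10 = True works.
So x1=False, x2=False, x3=True, x4=False, x5=True, x6=False, x7=False, x8=True, x9=True, x10=True is a satisfying assignment.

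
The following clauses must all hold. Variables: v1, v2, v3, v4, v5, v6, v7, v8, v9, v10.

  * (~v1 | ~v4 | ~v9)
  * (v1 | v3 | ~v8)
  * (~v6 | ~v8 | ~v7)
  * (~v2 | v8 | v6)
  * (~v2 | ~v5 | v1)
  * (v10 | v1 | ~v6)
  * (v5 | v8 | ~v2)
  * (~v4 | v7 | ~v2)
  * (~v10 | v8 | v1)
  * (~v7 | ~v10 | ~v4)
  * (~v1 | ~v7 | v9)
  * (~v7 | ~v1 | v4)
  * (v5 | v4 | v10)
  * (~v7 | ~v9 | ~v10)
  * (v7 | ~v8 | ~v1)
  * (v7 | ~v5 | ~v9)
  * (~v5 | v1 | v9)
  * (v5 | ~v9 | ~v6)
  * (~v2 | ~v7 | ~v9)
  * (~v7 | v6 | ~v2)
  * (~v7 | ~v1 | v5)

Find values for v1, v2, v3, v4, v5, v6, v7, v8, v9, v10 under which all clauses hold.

v1=T, v2=F, v3=T, v4=F, v5=F, v6=F, v7=F, v8=F, v9=F, v10=T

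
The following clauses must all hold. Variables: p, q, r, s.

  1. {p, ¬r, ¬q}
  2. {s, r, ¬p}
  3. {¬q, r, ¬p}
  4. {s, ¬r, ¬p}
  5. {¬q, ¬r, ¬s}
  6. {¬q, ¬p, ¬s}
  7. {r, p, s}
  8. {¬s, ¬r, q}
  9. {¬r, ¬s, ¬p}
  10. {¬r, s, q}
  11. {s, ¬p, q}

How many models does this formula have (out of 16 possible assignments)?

Satisfying assignments:
  p=0 q=0 r=0 s=1
  p=0 q=1 r=0 s=1
  p=1 q=0 r=0 s=1
That's 3 in total.

3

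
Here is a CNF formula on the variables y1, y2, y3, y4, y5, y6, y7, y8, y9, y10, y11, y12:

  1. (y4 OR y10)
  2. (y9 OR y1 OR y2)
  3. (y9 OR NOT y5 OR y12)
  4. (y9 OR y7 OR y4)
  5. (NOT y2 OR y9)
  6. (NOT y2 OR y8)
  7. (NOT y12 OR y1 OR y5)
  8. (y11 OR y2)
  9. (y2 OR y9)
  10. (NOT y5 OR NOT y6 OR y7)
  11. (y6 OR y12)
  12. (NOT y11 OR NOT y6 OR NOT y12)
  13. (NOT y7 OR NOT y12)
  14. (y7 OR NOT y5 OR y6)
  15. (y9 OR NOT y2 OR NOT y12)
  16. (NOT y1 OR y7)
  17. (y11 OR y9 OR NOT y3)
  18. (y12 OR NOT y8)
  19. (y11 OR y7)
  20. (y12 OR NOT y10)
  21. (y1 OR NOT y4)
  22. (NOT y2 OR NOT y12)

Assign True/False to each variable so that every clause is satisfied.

y1=T  y2=F  y3=F  y4=T  y5=T  y6=T  y7=T  y8=F  y9=T  y10=F  y11=T  y12=F

Pure literal: y3 appears only negated; assign y3 = False.
y9 occurs only positively in the remaining clauses — set y9 = True.
Set y1 = True and propagate.
  then y7 is forced to True.
  then y12 is forced to False.
  then y6 is forced to True.
  then y8 is forced to False.
  then y2 is forced to False.
  then y11 is forced to True.
  then y10 is forced to False.
  then y4 is forced to True.
y5 is now unconstrained; take y5 = True.
Every clause has at least one true literal under this assignment.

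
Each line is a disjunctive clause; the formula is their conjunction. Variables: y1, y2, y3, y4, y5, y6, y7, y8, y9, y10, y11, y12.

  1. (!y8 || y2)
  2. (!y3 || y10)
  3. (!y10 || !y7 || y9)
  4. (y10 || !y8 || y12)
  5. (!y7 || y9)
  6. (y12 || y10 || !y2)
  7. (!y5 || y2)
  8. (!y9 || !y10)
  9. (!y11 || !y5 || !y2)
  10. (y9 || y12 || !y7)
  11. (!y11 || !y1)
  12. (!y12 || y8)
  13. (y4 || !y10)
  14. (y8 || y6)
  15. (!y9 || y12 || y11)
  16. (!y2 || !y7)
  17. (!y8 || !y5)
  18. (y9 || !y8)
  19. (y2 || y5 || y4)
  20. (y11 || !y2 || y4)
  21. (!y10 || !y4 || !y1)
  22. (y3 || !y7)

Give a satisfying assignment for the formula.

y1 occurs only negated in the remaining clauses — set y1 = False.
Pure literal: y6 appears only positively; assign y6 = True.
Try y2 = True.
  then y7 is forced to False.
Branch on y3: take y3 = True.
  then y10 is forced to True.
  then y9 is forced to False.
  then y4 is forced to True.
  then y8 is forced to False.
  then y12 is forced to False.
For the remaining variables, y5 = False, y11 = True works.

y1=F, y2=T, y3=T, y4=T, y5=F, y6=T, y7=F, y8=F, y9=F, y10=T, y11=T, y12=F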